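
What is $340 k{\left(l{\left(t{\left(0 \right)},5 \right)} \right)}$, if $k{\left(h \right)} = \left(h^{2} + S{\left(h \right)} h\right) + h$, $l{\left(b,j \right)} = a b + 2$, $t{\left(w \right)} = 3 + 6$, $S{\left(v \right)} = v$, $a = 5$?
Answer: $1518100$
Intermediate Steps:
$t{\left(w \right)} = 9$
$l{\left(b,j \right)} = 2 + 5 b$ ($l{\left(b,j \right)} = 5 b + 2 = 2 + 5 b$)
$k{\left(h \right)} = h + 2 h^{2}$ ($k{\left(h \right)} = \left(h^{2} + h h\right) + h = \left(h^{2} + h^{2}\right) + h = 2 h^{2} + h = h + 2 h^{2}$)
$340 k{\left(l{\left(t{\left(0 \right)},5 \right)} \right)} = 340 \left(2 + 5 \cdot 9\right) \left(1 + 2 \left(2 + 5 \cdot 9\right)\right) = 340 \left(2 + 45\right) \left(1 + 2 \left(2 + 45\right)\right) = 340 \cdot 47 \left(1 + 2 \cdot 47\right) = 340 \cdot 47 \left(1 + 94\right) = 340 \cdot 47 \cdot 95 = 340 \cdot 4465 = 1518100$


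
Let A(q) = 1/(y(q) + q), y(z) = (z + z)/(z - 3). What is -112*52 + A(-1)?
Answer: -5826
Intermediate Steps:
y(z) = 2*z/(-3 + z) (y(z) = (2*z)/(-3 + z) = 2*z/(-3 + z))
A(q) = 1/(q + 2*q/(-3 + q)) (A(q) = 1/(2*q/(-3 + q) + q) = 1/(q + 2*q/(-3 + q)))
-112*52 + A(-1) = -112*52 + (-3 - 1)/((-1)*(-1 - 1)) = -5824 - 1*(-4)/(-2) = -5824 - 1*(-½)*(-4) = -5824 - 2 = -5826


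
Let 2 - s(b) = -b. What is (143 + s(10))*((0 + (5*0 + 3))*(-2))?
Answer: -930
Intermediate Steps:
s(b) = 2 + b (s(b) = 2 - (-1)*b = 2 + b)
(143 + s(10))*((0 + (5*0 + 3))*(-2)) = (143 + (2 + 10))*((0 + (5*0 + 3))*(-2)) = (143 + 12)*((0 + (0 + 3))*(-2)) = 155*((0 + 3)*(-2)) = 155*(3*(-2)) = 155*(-6) = -930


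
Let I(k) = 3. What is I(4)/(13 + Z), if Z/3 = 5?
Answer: 3/28 ≈ 0.10714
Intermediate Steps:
Z = 15 (Z = 3*5 = 15)
I(4)/(13 + Z) = 3/(13 + 15) = 3/28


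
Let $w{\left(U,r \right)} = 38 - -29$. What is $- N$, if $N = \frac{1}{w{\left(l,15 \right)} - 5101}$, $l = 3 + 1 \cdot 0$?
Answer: $\frac{1}{5034} \approx 0.00019865$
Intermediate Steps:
$l = 3$ ($l = 3 + 0 = 3$)
$w{\left(U,r \right)} = 67$ ($w{\left(U,r \right)} = 38 + 29 = 67$)
$N = - \frac{1}{5034}$ ($N = \frac{1}{67 - 5101} = \frac{1}{-5034} = - \frac{1}{5034} \approx -0.00019865$)
$- N = \left(-1\right) \left(- \frac{1}{5034}\right) = \frac{1}{5034}$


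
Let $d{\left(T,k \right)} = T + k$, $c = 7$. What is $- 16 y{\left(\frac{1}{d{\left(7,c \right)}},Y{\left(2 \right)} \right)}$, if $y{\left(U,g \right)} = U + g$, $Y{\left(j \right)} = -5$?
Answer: $\frac{552}{7} \approx 78.857$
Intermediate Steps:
$- 16 y{\left(\frac{1}{d{\left(7,c \right)}},Y{\left(2 \right)} \right)} = - 16 \left(\frac{1}{7 + 7} - 5\right) = - 16 \left(\frac{1}{14} - 5\right) = \left(-16\right) \left(- \frac{69}{14}\right) = \frac{552}{7}$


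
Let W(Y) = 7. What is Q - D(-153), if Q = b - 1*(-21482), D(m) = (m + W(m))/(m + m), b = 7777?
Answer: 4476554/153 ≈ 29259.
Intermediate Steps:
D(m) = (7 + m)/(2*m) (D(m) = (m + 7)/(m + m) = (7 + m)/((2*m)) = (7 + m)*(1/(2*m)) = (7 + m)/(2*m))
Q = 29259 (Q = 7777 - 1*(-21482) = 7777 + 21482 = 29259)
Q - D(-153) = 29259 - (7 - 153)/(2*(-153)) = 29259 - (-1)*(-146)/(2*153) = 29259 - 1*73/153 = 29259 - 73/153 = 4476554/153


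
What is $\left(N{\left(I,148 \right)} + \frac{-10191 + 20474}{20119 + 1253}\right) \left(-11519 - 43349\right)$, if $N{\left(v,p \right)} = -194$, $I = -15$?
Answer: $\frac{4363994965}{411} \approx 1.0618 \cdot 10^{7}$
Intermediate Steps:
$\left(N{\left(I,148 \right)} + \frac{-10191 + 20474}{20119 + 1253}\right) \left(-11519 - 43349\right) = \left(-194 + \frac{-10191 + 20474}{20119 + 1253}\right) \left(-11519 - 43349\right) = \left(-194 + \frac{10283}{21372}\right) \left(-54868\right) = \left(-194 + 10283 \cdot \frac{1}{21372}\right) \left(-54868\right) = \left(-194 + \frac{791}{1644}\right) \left(-54868\right) = \left(- \frac{318145}{1644}\right) \left(-54868\right) = \frac{4363994965}{411}$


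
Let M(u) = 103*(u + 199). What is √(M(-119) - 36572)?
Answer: 6*I*√787 ≈ 168.32*I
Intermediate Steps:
M(u) = 20497 + 103*u (M(u) = 103*(199 + u) = 20497 + 103*u)
√(M(-119) - 36572) = √((20497 + 103*(-119)) - 36572) = √((20497 - 12257) - 36572) = √(8240 - 36572) = √(-28332) = 6*I*√787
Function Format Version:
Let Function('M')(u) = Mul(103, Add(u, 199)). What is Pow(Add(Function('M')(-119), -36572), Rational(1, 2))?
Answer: Mul(6, I, Pow(787, Rational(1, 2))) ≈ Mul(168.32, I)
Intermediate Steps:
Function('M')(u) = Add(20497, Mul(103, u)) (Function('M')(u) = Mul(103, Add(199, u)) = Add(20497, Mul(103, u)))
Pow(Add(Function('M')(-119), -36572), Rational(1, 2)) = Pow(Add(Add(20497, Mul(103, -119)), -36572), Rational(1, 2)) = Pow(Add(Add(20497, -12257), -36572), Rational(1, 2)) = Pow(Add(8240, -36572), Rational(1, 2)) = Pow(-28332, Rational(1, 2)) = Mul(6, I, Pow(787, Rational(1, 2)))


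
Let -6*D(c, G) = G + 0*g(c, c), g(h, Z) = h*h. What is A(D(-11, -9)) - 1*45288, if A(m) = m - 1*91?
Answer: -90755/2 ≈ -45378.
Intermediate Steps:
g(h, Z) = h**2
D(c, G) = -G/6 (D(c, G) = -(G + 0*c**2)/6 = -(G + 0)/6 = -G/6)
A(m) = -91 + m (A(m) = m - 91 = -91 + m)
A(D(-11, -9)) - 1*45288 = (-91 - 1/6*(-9)) - 1*45288 = (-91 + 3/2) - 45288 = -179/2 - 45288 = -90755/2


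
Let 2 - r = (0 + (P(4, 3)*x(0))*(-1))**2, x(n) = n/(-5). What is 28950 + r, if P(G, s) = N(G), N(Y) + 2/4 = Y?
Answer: 28952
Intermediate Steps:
N(Y) = -1/2 + Y
P(G, s) = -1/2 + G
x(n) = -n/5 (x(n) = n*(-1/5) = -n/5)
r = 2 (r = 2 - (0 + ((-1/2 + 4)*(-1/5*0))*(-1))**2 = 2 - (0 + ((7/2)*0)*(-1))**2 = 2 - (0 + 0*(-1))**2 = 2 - (0 + 0)**2 = 2 - 1*0**2 = 2 - 1*0 = 2 + 0 = 2)
28950 + r = 28950 + 2 = 28952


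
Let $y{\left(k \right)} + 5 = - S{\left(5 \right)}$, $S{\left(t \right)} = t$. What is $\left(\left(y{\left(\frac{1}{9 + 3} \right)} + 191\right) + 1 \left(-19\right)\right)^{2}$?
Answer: $26244$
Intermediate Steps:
$y{\left(k \right)} = -10$ ($y{\left(k \right)} = -5 - 5 = -10$)
$\left(\left(y{\left(\frac{1}{9 + 3} \right)} + 191\right) + 1 \left(-19\right)\right)^{2} = \left(\left(-10 + 191\right) + 1 \left(-19\right)\right)^{2} = \left(181 - 19\right)^{2} = 162^{2} = 26244$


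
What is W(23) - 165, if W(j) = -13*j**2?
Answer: -7042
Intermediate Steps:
W(23) - 165 = -13*23**2 - 165 = -13*529 - 165 = -6877 - 165 = -7042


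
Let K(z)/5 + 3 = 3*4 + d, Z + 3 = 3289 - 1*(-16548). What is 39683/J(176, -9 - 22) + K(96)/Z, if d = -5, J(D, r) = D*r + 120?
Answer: -393482951/52917112 ≈ -7.4358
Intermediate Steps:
J(D, r) = 120 + D*r
Z = 19834 (Z = -3 + (3289 - 1*(-16548)) = -3 + (3289 + 16548) = -3 + 19837 = 19834)
K(z) = 20 (K(z) = -15 + 5*(3*4 - 5) = -15 + 5*(12 - 5) = -15 + 5*7 = -15 + 35 = 20)
39683/J(176, -9 - 22) + K(96)/Z = 39683/(120 + 176*(-9 - 22)) + 20/19834 = 39683/(120 + 176*(-31)) + 20*(1/19834) = 39683/(120 - 5456) + 10/9917 = 39683/(-5336) + 10/9917 = 39683*(-1/5336) + 10/9917 = -39683/5336 + 10/9917 = -393482951/52917112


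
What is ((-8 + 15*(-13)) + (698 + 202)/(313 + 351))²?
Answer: 1120441729/27556 ≈ 40661.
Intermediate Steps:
((-8 + 15*(-13)) + (698 + 202)/(313 + 351))² = ((-8 - 195) + 900/664)² = (-203 + 900*(1/664))² = (-203 + 225/166)² = (-33473/166)² = 1120441729/27556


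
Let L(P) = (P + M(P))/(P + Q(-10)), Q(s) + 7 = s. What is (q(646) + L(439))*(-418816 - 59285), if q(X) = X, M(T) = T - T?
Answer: -130545956151/422 ≈ -3.0935e+8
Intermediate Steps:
M(T) = 0
Q(s) = -7 + s
L(P) = P/(-17 + P) (L(P) = (P + 0)/(P + (-7 - 10)) = P/(P - 17) = P/(-17 + P))
(q(646) + L(439))*(-418816 - 59285) = (646 + 439/(-17 + 439))*(-418816 - 59285) = (646 + 439/422)*(-478101) = (273051/422)*(-478101) = -130545956151/422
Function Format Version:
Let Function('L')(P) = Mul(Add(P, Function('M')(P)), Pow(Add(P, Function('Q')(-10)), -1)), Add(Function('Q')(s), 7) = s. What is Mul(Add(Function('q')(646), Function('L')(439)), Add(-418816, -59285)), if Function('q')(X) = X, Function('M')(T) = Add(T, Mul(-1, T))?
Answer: Rational(-130545956151, 422) ≈ -3.0935e+8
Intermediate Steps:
Function('M')(T) = 0
Function('Q')(s) = Add(-7, s)
Function('L')(P) = Mul(P, Pow(Add(-17, P), -1)) (Function('L')(P) = Mul(Add(P, 0), Pow(Add(P, Add(-7, -10)), -1)) = Mul(P, Pow(Add(P, -17), -1)) = Mul(P, Pow(Add(-17, P), -1)))
Mul(Add(Function('q')(646), Function('L')(439)), Add(-418816, -59285)) = Mul(Add(646, Mul(439, Pow(Add(-17, 439), -1))), Add(-418816, -59285)) = Mul(Add(646, Mul(439, Pow(422, -1))), -478101) = Mul(Add(646, Mul(439, Rational(1, 422))), -478101) = Mul(Add(646, Rational(439, 422)), -478101) = Mul(Rational(273051, 422), -478101) = Rational(-130545956151, 422)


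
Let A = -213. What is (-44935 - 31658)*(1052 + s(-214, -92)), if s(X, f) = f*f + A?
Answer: -712544679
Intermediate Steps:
s(X, f) = -213 + f² (s(X, f) = f*f - 213 = f² - 213 = -213 + f²)
(-44935 - 31658)*(1052 + s(-214, -92)) = (-44935 - 31658)*(1052 + (-213 + (-92)²)) = -76593*(1052 + (-213 + 8464)) = -76593*(1052 + 8251) = -76593*9303 = -712544679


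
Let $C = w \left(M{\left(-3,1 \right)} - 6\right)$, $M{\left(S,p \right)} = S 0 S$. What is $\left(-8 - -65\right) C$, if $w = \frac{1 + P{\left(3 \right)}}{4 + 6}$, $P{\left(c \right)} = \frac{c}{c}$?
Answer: $- \frac{342}{5} \approx -68.4$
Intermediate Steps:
$P{\left(c \right)} = 1$
$M{\left(S,p \right)} = 0$ ($M{\left(S,p \right)} = 0 S = 0$)
$w = \frac{1}{5}$ ($w = \frac{1 + 1}{4 + 6} = \frac{2}{10} = 2 \cdot \frac{1}{10} = \frac{1}{5} \approx 0.2$)
$C = - \frac{6}{5}$ ($C = \frac{0 - 6}{5} = \frac{1}{5} \left(-6\right) = - \frac{6}{5} \approx -1.2$)
$\left(-8 - -65\right) C = \left(-8 - -65\right) \left(- \frac{6}{5}\right) = \left(-8 + 65\right) \left(- \frac{6}{5}\right) = 57 \left(- \frac{6}{5}\right) = - \frac{342}{5}$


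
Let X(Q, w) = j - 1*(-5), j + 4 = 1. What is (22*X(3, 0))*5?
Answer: 220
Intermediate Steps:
j = -3 (j = -4 + 1 = -3)
X(Q, w) = 2 (X(Q, w) = -3 - 1*(-5) = -3 + 5 = 2)
(22*X(3, 0))*5 = (22*2)*5 = 44*5 = 220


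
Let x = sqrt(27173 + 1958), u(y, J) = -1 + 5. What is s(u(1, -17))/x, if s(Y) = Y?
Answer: 4*sqrt(29131)/29131 ≈ 0.023436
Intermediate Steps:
u(y, J) = 4
x = sqrt(29131) ≈ 170.68
s(u(1, -17))/x = 4/(sqrt(29131)) = 4*(sqrt(29131)/29131) = 4*sqrt(29131)/29131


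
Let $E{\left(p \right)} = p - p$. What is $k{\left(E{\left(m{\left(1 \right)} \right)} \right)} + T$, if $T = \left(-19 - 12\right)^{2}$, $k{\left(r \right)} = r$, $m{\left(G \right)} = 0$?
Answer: $961$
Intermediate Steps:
$E{\left(p \right)} = 0$
$T = 961$ ($T = \left(-31\right)^{2} = 961$)
$k{\left(E{\left(m{\left(1 \right)} \right)} \right)} + T = 0 + 961 = 961$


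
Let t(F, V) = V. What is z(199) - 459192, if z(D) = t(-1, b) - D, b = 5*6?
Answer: -459361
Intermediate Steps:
b = 30
z(D) = 30 - D
z(199) - 459192 = (30 - 1*199) - 459192 = (30 - 199) - 459192 = -169 - 459192 = -459361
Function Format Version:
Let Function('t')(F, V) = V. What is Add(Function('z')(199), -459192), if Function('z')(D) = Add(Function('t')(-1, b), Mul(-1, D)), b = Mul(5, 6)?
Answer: -459361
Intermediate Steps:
b = 30
Function('z')(D) = Add(30, Mul(-1, D))
Add(Function('z')(199), -459192) = Add(Add(30, Mul(-1, 199)), -459192) = Add(Add(30, -199), -459192) = Add(-169, -459192) = -459361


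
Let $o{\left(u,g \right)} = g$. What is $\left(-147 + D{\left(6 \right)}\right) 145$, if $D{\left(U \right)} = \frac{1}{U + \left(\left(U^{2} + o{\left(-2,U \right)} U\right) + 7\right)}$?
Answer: $- \frac{362326}{17} \approx -21313.0$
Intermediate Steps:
$D{\left(U \right)} = \frac{1}{7 + U + 2 U^{2}}$ ($D{\left(U \right)} = \frac{1}{U + \left(\left(U^{2} + U U\right) + 7\right)} = \frac{1}{U + \left(\left(U^{2} + U^{2}\right) + 7\right)} = \frac{1}{U + \left(2 U^{2} + 7\right)} = \frac{1}{U + \left(7 + 2 U^{2}\right)} = \frac{1}{7 + U + 2 U^{2}}$)
$\left(-147 + D{\left(6 \right)}\right) 145 = \left(-147 + \frac{1}{7 + 6 + 2 \cdot 6^{2}}\right) 145 = \left(-147 + \frac{1}{7 + 6 + 2 \cdot 36}\right) 145 = \left(-147 + \frac{1}{7 + 6 + 72}\right) 145 = \left(-147 + \frac{1}{85}\right) 145 = \left(- \frac{12494}{85}\right) 145 = - \frac{362326}{17}$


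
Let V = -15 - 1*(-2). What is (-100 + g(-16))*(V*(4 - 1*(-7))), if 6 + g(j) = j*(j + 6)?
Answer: -7722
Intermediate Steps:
V = -13 (V = -15 + 2 = -13)
g(j) = -6 + j*(6 + j) (g(j) = -6 + j*(j + 6) = -6 + j*(6 + j))
(-100 + g(-16))*(V*(4 - 1*(-7))) = (-100 + (-6 + (-16)² + 6*(-16)))*(-13*(4 - 1*(-7))) = (-100 + (-6 + 256 - 96))*(-13*(4 + 7)) = (-100 + 154)*(-13*11) = 54*(-143) = -7722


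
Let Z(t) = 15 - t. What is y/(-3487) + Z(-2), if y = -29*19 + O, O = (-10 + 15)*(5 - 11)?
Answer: 59860/3487 ≈ 17.167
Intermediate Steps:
O = -30 (O = 5*(-6) = -30)
y = -581 (y = -29*19 - 30 = -551 - 30 = -581)
y/(-3487) + Z(-2) = -581/(-3487) + (15 - 1*(-2)) = -581*(-1/3487) + (15 + 2) = 581/3487 + 17 = 59860/3487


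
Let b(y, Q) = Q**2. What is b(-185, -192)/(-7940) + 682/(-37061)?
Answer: -342907946/73566085 ≈ -4.6612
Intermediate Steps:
b(-185, -192)/(-7940) + 682/(-37061) = (-192)**2/(-7940) + 682/(-37061) = 36864*(-1/7940) + 682*(-1/37061) = -9216/1985 - 682/37061 = -342907946/73566085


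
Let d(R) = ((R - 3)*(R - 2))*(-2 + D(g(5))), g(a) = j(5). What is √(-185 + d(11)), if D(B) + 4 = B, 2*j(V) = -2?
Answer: I*√689 ≈ 26.249*I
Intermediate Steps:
j(V) = -1 (j(V) = (½)*(-2) = -1)
g(a) = -1
D(B) = -4 + B
d(R) = -7*(-3 + R)*(-2 + R) (d(R) = ((R - 3)*(R - 2))*(-2 + (-4 - 1)) = ((-3 + R)*(-2 + R))*(-2 - 5) = ((-3 + R)*(-2 + R))*(-7) = -7*(-3 + R)*(-2 + R))
√(-185 + d(11)) = √(-185 + (-42 - 7*11² + 35*11)) = √(-185 + (-42 - 7*121 + 385)) = √(-185 + (-42 - 847 + 385)) = √(-185 - 504) = √(-689) = I*√689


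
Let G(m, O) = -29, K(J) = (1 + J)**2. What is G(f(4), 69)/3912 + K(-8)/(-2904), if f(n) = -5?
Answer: -479/19723 ≈ -0.024286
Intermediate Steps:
G(f(4), 69)/3912 + K(-8)/(-2904) = -29/3912 + (1 - 8)**2/(-2904) = -29*1/3912 + (-7)**2*(-1/2904) = -29/3912 + 49*(-1/2904) = -29/3912 - 49/2904 = -479/19723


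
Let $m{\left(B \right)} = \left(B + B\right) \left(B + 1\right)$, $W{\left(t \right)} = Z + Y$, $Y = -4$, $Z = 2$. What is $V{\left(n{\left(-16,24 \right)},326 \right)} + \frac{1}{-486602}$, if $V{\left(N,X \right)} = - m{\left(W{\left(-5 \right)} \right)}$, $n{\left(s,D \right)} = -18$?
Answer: $- \frac{1946409}{486602} \approx -4.0$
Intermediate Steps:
$W{\left(t \right)} = -2$ ($W{\left(t \right)} = 2 - 4 = -2$)
$m{\left(B \right)} = 2 B \left(1 + B\right)$
$V{\left(N,X \right)} = -4$ ($V{\left(N,X \right)} = - 2 \left(-2\right) \left(1 - 2\right) = - 2 \left(-2\right) \left(-1\right) = \left(-1\right) 4 = -4$)
$V{\left(n{\left(-16,24 \right)},326 \right)} + \frac{1}{-486602} = -4 + \frac{1}{-486602} = -4 - \frac{1}{486602} = - \frac{1946409}{486602}$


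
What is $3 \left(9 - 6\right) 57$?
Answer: $513$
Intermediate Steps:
$3 \left(9 - 6\right) 57 = 3 \cdot 3 \cdot 57 = 9 \cdot 57 = 513$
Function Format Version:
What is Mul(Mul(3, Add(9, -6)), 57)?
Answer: 513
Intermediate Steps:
Mul(Mul(3, Add(9, -6)), 57) = Mul(Mul(3, 3), 57) = Mul(9, 57) = 513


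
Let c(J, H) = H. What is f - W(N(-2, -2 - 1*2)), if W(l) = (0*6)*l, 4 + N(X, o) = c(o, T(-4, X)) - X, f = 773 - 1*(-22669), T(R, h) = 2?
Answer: 23442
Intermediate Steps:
f = 23442 (f = 773 + 22669 = 23442)
N(X, o) = -2 - X (N(X, o) = -4 + (2 - X) = -2 - X)
W(l) = 0 (W(l) = 0*l = 0)
f - W(N(-2, -2 - 1*2)) = 23442 - 1*0 = 23442 + 0 = 23442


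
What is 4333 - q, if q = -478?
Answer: 4811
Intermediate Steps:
4333 - q = 4333 - 1*(-478) = 4333 + 478 = 4811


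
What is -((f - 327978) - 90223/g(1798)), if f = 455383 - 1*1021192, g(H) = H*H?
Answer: 2889438278971/3232804 ≈ 8.9379e+5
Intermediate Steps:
g(H) = H**2
f = -565809 (f = 455383 - 1021192 = -565809)
-((f - 327978) - 90223/g(1798)) = -((-565809 - 327978) - 90223/(1798**2)) = -(-893787 - 90223/3232804) = -1*(-2889438278971/3232804) = 2889438278971/3232804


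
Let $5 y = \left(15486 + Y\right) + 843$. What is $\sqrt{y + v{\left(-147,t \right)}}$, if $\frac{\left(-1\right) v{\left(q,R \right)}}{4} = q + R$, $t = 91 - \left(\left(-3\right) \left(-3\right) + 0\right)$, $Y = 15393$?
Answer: $\frac{\sqrt{165110}}{5} \approx 81.267$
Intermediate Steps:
$t = 82$ ($t = 91 - \left(9 + 0\right) = 91 - 9 = 82$)
$v{\left(q,R \right)} = - 4 R - 4 q$ ($v{\left(q,R \right)} = - 4 \left(q + R\right) = - 4 \left(R + q\right) = - 4 R - 4 q$)
$y = \frac{31722}{5}$ ($y = \frac{\left(15486 + 15393\right) + 843}{5} = \frac{30879 + 843}{5} = \frac{1}{5} \cdot 31722 = \frac{31722}{5} \approx 6344.4$)
$\sqrt{y + v{\left(-147,t \right)}} = \sqrt{\frac{31722}{5} - -260} = \sqrt{\frac{31722}{5} + \left(-328 + 588\right)} = \sqrt{\frac{31722}{5} + 260} = \sqrt{\frac{33022}{5}} = \frac{\sqrt{165110}}{5}$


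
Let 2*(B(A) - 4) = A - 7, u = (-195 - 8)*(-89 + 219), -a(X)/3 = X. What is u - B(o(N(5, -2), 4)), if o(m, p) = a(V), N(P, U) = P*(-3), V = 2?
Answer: -52775/2 ≈ -26388.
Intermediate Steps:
N(P, U) = -3*P
a(X) = -3*X
o(m, p) = -6 (o(m, p) = -3*2 = -6)
u = -26390 (u = -203*130 = -26390)
B(A) = ½ + A/2 (B(A) = 4 + (A - 7)/2 = 4 + (-7 + A)/2 = 4 + (-7/2 + A/2) = ½ + A/2)
u - B(o(N(5, -2), 4)) = -26390 - (½ + (½)*(-6)) = -26390 - (½ - 3) = -26390 - 1*(-5/2) = -26390 + 5/2 = -52775/2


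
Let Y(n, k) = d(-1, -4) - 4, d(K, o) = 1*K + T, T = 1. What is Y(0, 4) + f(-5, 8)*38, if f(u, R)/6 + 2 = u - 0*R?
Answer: -1600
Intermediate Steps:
f(u, R) = -12 + 6*u (f(u, R) = -12 + 6*(u - 0*R) = -12 + 6*(u - 1*0) = -12 + 6*(u + 0) = -12 + 6*u)
d(K, o) = 1 + K (d(K, o) = 1*K + 1 = K + 1 = 1 + K)
Y(n, k) = -4 (Y(n, k) = (1 - 1) - 4 = 0 - 4 = -4)
Y(0, 4) + f(-5, 8)*38 = -4 + (-12 + 6*(-5))*38 = -4 + (-12 - 30)*38 = -4 - 42*38 = -4 - 1596 = -1600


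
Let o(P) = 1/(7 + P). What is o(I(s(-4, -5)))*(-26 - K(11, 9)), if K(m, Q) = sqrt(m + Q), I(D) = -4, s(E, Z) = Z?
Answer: -26/3 - 2*sqrt(5)/3 ≈ -10.157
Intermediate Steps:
K(m, Q) = sqrt(Q + m)
o(I(s(-4, -5)))*(-26 - K(11, 9)) = (-26 - sqrt(9 + 11))/(7 - 4) = (-26 - sqrt(20))/3 = (-26 - 2*sqrt(5))/3 = -26/3 - 2*sqrt(5)/3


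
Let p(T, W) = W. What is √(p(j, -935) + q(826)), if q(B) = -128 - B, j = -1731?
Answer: I*√1889 ≈ 43.463*I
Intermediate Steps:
√(p(j, -935) + q(826)) = √(-935 + (-128 - 1*826)) = √(-935 + (-128 - 826)) = √(-935 - 954) = √(-1889) = I*√1889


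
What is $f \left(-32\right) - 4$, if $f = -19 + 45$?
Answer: $-836$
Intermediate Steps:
$f = 26$
$f \left(-32\right) - 4 = 26 \left(-32\right) - 4 = -832 - 4 = -836$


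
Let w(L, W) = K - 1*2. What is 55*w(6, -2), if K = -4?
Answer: -330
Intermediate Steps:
w(L, W) = -6 (w(L, W) = -4 - 1*2 = -4 - 2 = -6)
55*w(6, -2) = 55*(-6) = -330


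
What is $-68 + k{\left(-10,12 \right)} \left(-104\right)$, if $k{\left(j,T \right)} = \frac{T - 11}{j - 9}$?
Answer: $- \frac{1188}{19} \approx -62.526$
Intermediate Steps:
$k{\left(j,T \right)} = \frac{-11 + T}{-9 + j}$
$-68 + k{\left(-10,12 \right)} \left(-104\right) = -68 + \frac{-11 + 12}{-9 - 10} \left(-104\right) = -68 + \frac{1}{-19} \cdot 1 \left(-104\right) = -68 + \left(- \frac{1}{19}\right) 1 \left(-104\right) = -68 - - \frac{104}{19} = -68 + \frac{104}{19} = - \frac{1188}{19}$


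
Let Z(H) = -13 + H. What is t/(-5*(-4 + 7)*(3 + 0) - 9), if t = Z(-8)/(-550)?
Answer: -7/9900 ≈ -0.00070707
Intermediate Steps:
t = 21/550 (t = (-13 - 8)/(-550) = -21*(-1/550) = 21/550 ≈ 0.038182)
t/(-5*(-4 + 7)*(3 + 0) - 9) = 21/(550*(-5*(-4 + 7)*(3 + 0) - 9)) = 21/(550*(-15*3 - 9)) = 21/(550*(-5*9 - 9)) = 21/(550*(-45 - 9)) = (21/550)/(-54) = (21/550)*(-1/54) = -7/9900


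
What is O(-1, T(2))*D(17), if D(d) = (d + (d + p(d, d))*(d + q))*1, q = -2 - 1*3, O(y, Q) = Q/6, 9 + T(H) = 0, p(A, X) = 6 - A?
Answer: -267/2 ≈ -133.50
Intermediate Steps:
T(H) = -9 (T(H) = -9 + 0 = -9)
O(y, Q) = Q/6 (O(y, Q) = Q*(⅙) = Q/6)
q = -5 (q = -2 - 3 = -5)
D(d) = -30 + 7*d (D(d) = (d + (d + (6 - d))*(d - 5))*1 = (d + 6*(-5 + d))*1 = (d + (-30 + 6*d))*1 = (-30 + 7*d)*1 = -30 + 7*d)
O(-1, T(2))*D(17) = ((⅙)*(-9))*(-30 + 7*17) = -3*(-30 + 119)/2 = -3/2*89 = -267/2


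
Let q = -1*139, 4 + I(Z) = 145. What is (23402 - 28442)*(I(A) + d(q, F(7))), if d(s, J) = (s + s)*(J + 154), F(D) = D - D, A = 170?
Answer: 215061840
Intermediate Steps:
I(Z) = 141 (I(Z) = -4 + 145 = 141)
q = -139
F(D) = 0
d(s, J) = 2*s*(154 + J) (d(s, J) = (2*s)*(154 + J) = 2*s*(154 + J))
(23402 - 28442)*(I(A) + d(q, F(7))) = (23402 - 28442)*(141 + 2*(-139)*(154 + 0)) = -5040*(141 + 2*(-139)*154) = -5040*(141 - 42812) = -5040*(-42671) = 215061840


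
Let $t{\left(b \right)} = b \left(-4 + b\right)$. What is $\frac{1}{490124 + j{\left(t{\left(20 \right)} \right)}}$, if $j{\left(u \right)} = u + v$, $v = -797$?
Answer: $\frac{1}{489647} \approx 2.0423 \cdot 10^{-6}$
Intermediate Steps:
$j{\left(u \right)} = -797 + u$ ($j{\left(u \right)} = u - 797 = -797 + u$)
$\frac{1}{490124 + j{\left(t{\left(20 \right)} \right)}} = \frac{1}{490124 - \left(797 - 20 \left(-4 + 20\right)\right)} = \frac{1}{490124 + \left(-797 + 20 \cdot 16\right)} = \frac{1}{490124 + \left(-797 + 320\right)} = \frac{1}{490124 - 477} = \frac{1}{489647}$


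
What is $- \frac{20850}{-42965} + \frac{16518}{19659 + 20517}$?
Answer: $\frac{51578849}{57538728} \approx 0.89642$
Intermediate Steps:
$- \frac{20850}{-42965} + \frac{16518}{19659 + 20517} = \left(-20850\right) \left(- \frac{1}{42965}\right) + \frac{16518}{40176} = \frac{4170}{8593} + 16518 \cdot \frac{1}{40176} = \frac{4170}{8593} + \frac{2753}{6696} = \frac{51578849}{57538728}$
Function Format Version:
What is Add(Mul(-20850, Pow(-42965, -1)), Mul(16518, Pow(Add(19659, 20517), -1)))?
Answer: Rational(51578849, 57538728) ≈ 0.89642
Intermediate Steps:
Add(Mul(-20850, Pow(-42965, -1)), Mul(16518, Pow(Add(19659, 20517), -1))) = Add(Mul(-20850, Rational(-1, 42965)), Mul(16518, Pow(40176, -1))) = Add(Rational(4170, 8593), Mul(16518, Rational(1, 40176))) = Add(Rational(4170, 8593), Rational(2753, 6696)) = Rational(51578849, 57538728)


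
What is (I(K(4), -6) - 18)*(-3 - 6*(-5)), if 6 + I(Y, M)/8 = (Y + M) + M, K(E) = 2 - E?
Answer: -4806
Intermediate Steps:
I(Y, M) = -48 + 8*Y + 16*M (I(Y, M) = -48 + 8*((Y + M) + M) = -48 + 8*((M + Y) + M) = -48 + 8*(Y + 2*M) = -48 + (8*Y + 16*M) = -48 + 8*Y + 16*M)
(I(K(4), -6) - 18)*(-3 - 6*(-5)) = ((-48 + 8*(2 - 1*4) + 16*(-6)) - 18)*(-3 - 6*(-5)) = ((-48 + 8*(2 - 4) - 96) - 18)*(-3 + 30) = ((-48 + 8*(-2) - 96) - 18)*27 = ((-48 - 16 - 96) - 18)*27 = (-160 - 18)*27 = -178*27 = -4806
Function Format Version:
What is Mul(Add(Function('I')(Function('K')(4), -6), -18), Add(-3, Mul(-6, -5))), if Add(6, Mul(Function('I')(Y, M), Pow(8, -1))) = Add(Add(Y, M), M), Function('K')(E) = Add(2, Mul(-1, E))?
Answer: -4806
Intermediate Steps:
Function('I')(Y, M) = Add(-48, Mul(8, Y), Mul(16, M)) (Function('I')(Y, M) = Add(-48, Mul(8, Add(Add(Y, M), M))) = Add(-48, Mul(8, Add(Add(M, Y), M))) = Add(-48, Mul(8, Add(Y, Mul(2, M)))) = Add(-48, Add(Mul(8, Y), Mul(16, M))) = Add(-48, Mul(8, Y), Mul(16, M)))
Mul(Add(Function('I')(Function('K')(4), -6), -18), Add(-3, Mul(-6, -5))) = Mul(Add(Add(-48, Mul(8, Add(2, Mul(-1, 4))), Mul(16, -6)), -18), Add(-3, Mul(-6, -5))) = Mul(Add(Add(-48, Mul(8, Add(2, -4)), -96), -18), Add(-3, 30)) = Mul(Add(Add(-48, Mul(8, -2), -96), -18), 27) = Mul(Add(Add(-48, -16, -96), -18), 27) = Mul(Add(-160, -18), 27) = Mul(-178, 27) = -4806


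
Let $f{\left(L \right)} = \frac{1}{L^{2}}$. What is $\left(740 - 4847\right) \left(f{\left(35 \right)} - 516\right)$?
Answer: $\frac{2596030593}{1225} \approx 2.1192 \cdot 10^{6}$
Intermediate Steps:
$f{\left(L \right)} = \frac{1}{L^{2}}$
$\left(740 - 4847\right) \left(f{\left(35 \right)} - 516\right) = \left(740 - 4847\right) \left(\frac{1}{1225} - 516\right) = - 4107 \left(\frac{1}{1225} - 516\right) = \left(-4107\right) \left(- \frac{632099}{1225}\right) = \frac{2596030593}{1225}$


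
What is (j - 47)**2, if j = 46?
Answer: 1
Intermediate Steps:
(j - 47)**2 = (46 - 47)**2 = (-1)**2 = 1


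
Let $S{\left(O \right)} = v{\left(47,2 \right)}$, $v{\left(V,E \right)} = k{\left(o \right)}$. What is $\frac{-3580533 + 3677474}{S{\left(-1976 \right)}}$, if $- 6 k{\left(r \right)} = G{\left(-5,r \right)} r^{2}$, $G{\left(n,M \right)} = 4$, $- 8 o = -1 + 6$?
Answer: $- \frac{9306336}{25} \approx -3.7225 \cdot 10^{5}$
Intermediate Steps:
$o = - \frac{5}{8}$ ($o = - \frac{-1 + 6}{8} = \left(- \frac{1}{8}\right) 5 = - \frac{5}{8} \approx -0.625$)
$k{\left(r \right)} = - \frac{2 r^{2}}{3}$ ($k{\left(r \right)} = - \frac{4 r^{2}}{6} = - \frac{2 r^{2}}{3}$)
$v{\left(V,E \right)} = - \frac{25}{96}$ ($v{\left(V,E \right)} = - \frac{2 \left(- \frac{5}{8}\right)^{2}}{3} = \left(- \frac{2}{3}\right) \frac{25}{64} = - \frac{25}{96}$)
$S{\left(O \right)} = - \frac{25}{96}$
$\frac{-3580533 + 3677474}{S{\left(-1976 \right)}} = \frac{-3580533 + 3677474}{- \frac{25}{96}} = 96941 \left(- \frac{96}{25}\right) = - \frac{9306336}{25}$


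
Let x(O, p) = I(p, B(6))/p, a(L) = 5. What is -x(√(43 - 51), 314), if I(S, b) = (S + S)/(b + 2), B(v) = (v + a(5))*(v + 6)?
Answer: -1/67 ≈ -0.014925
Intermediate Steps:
B(v) = (5 + v)*(6 + v) (B(v) = (v + 5)*(v + 6) = (5 + v)*(6 + v))
I(S, b) = 2*S/(2 + b) (I(S, b) = (2*S)/(2 + b) = 2*S/(2 + b))
x(O, p) = 1/67 (x(O, p) = (2*p/(2 + (30 + 6² + 11*6)))/p = (2*p/(2 + (30 + 36 + 66)))/p = (2*p/(2 + 132))/p = (2*p/134)/p = (2*p*(1/134))/p = (p/67)/p = 1/67)
-x(√(43 - 51), 314) = -1*1/67 = -1/67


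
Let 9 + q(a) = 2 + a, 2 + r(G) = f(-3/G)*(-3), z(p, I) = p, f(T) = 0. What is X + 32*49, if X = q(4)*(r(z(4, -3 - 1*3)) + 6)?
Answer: 1556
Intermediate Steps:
r(G) = -2 (r(G) = -2 + 0*(-3) = -2 + 0 = -2)
q(a) = -7 + a (q(a) = -9 + (2 + a) = -7 + a)
X = -12 (X = (-7 + 4)*(-2 + 6) = -3*4 = -12)
X + 32*49 = -12 + 32*49 = -12 + 1568 = 1556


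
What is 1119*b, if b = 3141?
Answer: 3514779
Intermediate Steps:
1119*b = 1119*3141 = 3514779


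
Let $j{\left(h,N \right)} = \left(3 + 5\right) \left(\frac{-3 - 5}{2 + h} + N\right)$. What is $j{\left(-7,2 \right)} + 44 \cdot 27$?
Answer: $\frac{6084}{5} \approx 1216.8$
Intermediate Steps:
$j{\left(h,N \right)} = - \frac{64}{2 + h} + 8 N$ ($j{\left(h,N \right)} = 8 \left(- \frac{8}{2 + h} + N\right) = 8 \left(N - \frac{8}{2 + h}\right) = - \frac{64}{2 + h} + 8 N$)
$j{\left(-7,2 \right)} + 44 \cdot 27 = \frac{8 \left(-8 + 2 \cdot 2 + 2 \left(-7\right)\right)}{2 - 7} + 44 \cdot 27 = \frac{8 \left(-8 + 4 - 14\right)}{-5} + 1188 = 8 \left(- \frac{1}{5}\right) \left(-18\right) + 1188 = \frac{144}{5} + 1188 = \frac{6084}{5}$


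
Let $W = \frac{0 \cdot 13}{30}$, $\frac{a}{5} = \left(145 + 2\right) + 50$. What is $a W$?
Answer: $0$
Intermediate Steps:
$a = 985$ ($a = 5 \left(\left(145 + 2\right) + 50\right) = 5 \left(147 + 50\right) = 5 \cdot 197 = 985$)
$W = 0$ ($W = 0 \cdot \frac{1}{30} = 0$)
$a W = 985 \cdot 0 = 0$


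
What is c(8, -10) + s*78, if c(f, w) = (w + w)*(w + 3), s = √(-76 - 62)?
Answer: 140 + 78*I*√138 ≈ 140.0 + 916.29*I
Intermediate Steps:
s = I*√138 (s = √(-138) = I*√138 ≈ 11.747*I)
c(f, w) = 2*w*(3 + w) (c(f, w) = (2*w)*(3 + w) = 2*w*(3 + w))
c(8, -10) + s*78 = 2*(-10)*(3 - 10) + (I*√138)*78 = 2*(-10)*(-7) + 78*I*√138 = 140 + 78*I*√138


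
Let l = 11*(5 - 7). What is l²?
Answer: 484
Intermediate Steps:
l = -22 (l = 11*(-2) = -22)
l² = (-22)² = 484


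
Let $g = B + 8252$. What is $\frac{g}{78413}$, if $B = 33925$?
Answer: $\frac{42177}{78413} \approx 0.53788$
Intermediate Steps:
$g = 42177$ ($g = 33925 + 8252 = 42177$)
$\frac{g}{78413} = \frac{42177}{78413}$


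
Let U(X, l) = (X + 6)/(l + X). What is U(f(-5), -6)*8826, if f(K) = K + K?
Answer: 4413/2 ≈ 2206.5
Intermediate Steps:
f(K) = 2*K
U(X, l) = (6 + X)/(X + l)
U(f(-5), -6)*8826 = ((6 + 2*(-5))/(2*(-5) - 6))*8826 = ((6 - 10)/(-10 - 6))*8826 = (-4/(-16))*8826 = -1/16*(-4)*8826 = (¼)*8826 = 4413/2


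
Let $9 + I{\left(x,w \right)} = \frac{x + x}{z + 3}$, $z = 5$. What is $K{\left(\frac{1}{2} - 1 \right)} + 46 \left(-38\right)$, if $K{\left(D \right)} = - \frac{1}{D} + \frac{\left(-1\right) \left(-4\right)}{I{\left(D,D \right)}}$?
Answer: $- \frac{127490}{73} \approx -1746.4$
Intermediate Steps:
$I{\left(x,w \right)} = -9 + \frac{x}{4}$ ($I{\left(x,w \right)} = -9 + \frac{x + x}{5 + 3} = -9 + \frac{2 x}{8} = -9 + 2 x \frac{1}{8} = -9 + \frac{x}{4}$)
$K{\left(D \right)} = - \frac{1}{D} + \frac{4}{-9 + \frac{D}{4}}$ ($K{\left(D \right)} = - \frac{1}{D} + \frac{\left(-1\right) \left(-4\right)}{-9 + \frac{D}{4}} = - \frac{1}{D} + \frac{4}{-9 + \frac{D}{4}}$)
$K{\left(\frac{1}{2} - 1 \right)} + 46 \left(-38\right) = \frac{3 \left(12 + 5 \left(\frac{1}{2} - 1\right)\right)}{\left(\frac{1}{2} - 1\right) \left(-36 + \left(\frac{1}{2} - 1\right)\right)} + 46 \left(-38\right) = \frac{3 \left(12 + 5 \left(\frac{1}{2} - 1\right)\right)}{\left(\frac{1}{2} - 1\right) \left(-36 + \left(\frac{1}{2} - 1\right)\right)} - 1748 = \frac{3 \left(12 + 5 \left(- \frac{1}{2}\right)\right)}{\left(- \frac{1}{2}\right) \left(-36 - \frac{1}{2}\right)} - 1748 = 3 \left(-2\right) \frac{1}{- \frac{73}{2}} \left(12 - \frac{5}{2}\right) - 1748 = 3 \left(-2\right) \left(- \frac{2}{73}\right) \frac{19}{2} - 1748 = \frac{114}{73} - 1748 = - \frac{127490}{73}$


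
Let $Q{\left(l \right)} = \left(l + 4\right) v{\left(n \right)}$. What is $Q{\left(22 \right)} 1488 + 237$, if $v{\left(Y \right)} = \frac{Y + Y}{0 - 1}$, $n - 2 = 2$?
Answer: $-309267$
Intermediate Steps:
$n = 4$ ($n = 2 + 2 = 4$)
$v{\left(Y \right)} = - 2 Y$ ($v{\left(Y \right)} = \frac{2 Y}{-1} = 2 Y \left(-1\right) = - 2 Y$)
$Q{\left(l \right)} = -32 - 8 l$ ($Q{\left(l \right)} = \left(l + 4\right) \left(\left(-2\right) 4\right) = \left(4 + l\right) \left(-8\right) = -32 - 8 l$)
$Q{\left(22 \right)} 1488 + 237 = \left(-32 - 176\right) 1488 + 237 = \left(-208\right) 1488 + 237 = -309504 + 237 = -309267$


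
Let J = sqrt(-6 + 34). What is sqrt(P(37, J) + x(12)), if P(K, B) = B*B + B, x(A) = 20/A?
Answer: sqrt(267 + 18*sqrt(7))/3 ≈ 5.9125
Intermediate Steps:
J = 2*sqrt(7) (J = sqrt(28) = 2*sqrt(7) ≈ 5.2915)
P(K, B) = B + B**2 (P(K, B) = B**2 + B = B + B**2)
sqrt(P(37, J) + x(12)) = sqrt((2*sqrt(7))*(1 + 2*sqrt(7)) + 20/12) = sqrt(2*sqrt(7)*(1 + 2*sqrt(7)) + 20*(1/12)) = sqrt(2*sqrt(7)*(1 + 2*sqrt(7)) + 5/3) = sqrt(5/3 + 2*sqrt(7)*(1 + 2*sqrt(7)))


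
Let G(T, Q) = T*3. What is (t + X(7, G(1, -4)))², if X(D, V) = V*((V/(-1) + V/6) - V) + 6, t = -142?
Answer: 93025/4 ≈ 23256.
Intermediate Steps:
G(T, Q) = 3*T
X(D, V) = 6 - 11*V²/6 (X(D, V) = V*((V*(-1) + V*(⅙)) - V) + 6 = V*((-V + V/6) - V) + 6 = V*(-5*V/6 - V) + 6 = V*(-11*V/6) + 6 = -11*V²/6 + 6 = 6 - 11*V²/6)
(t + X(7, G(1, -4)))² = (-142 + (6 - 11*(3*1)²/6))² = (-142 + (6 - 11/6*3²))² = (-142 + (6 - 11/6*9))² = (-142 + (6 - 33/2))² = (-142 - 21/2)² = (-305/2)² = 93025/4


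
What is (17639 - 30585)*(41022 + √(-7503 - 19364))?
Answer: -531070812 - 12946*I*√26867 ≈ -5.3107e+8 - 2.122e+6*I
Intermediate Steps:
(17639 - 30585)*(41022 + √(-7503 - 19364)) = -12946*(41022 + √(-26867)) = -12946*(41022 + I*√26867) = -531070812 - 12946*I*√26867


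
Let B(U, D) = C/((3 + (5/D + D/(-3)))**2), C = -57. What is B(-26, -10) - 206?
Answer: -254402/1225 ≈ -207.68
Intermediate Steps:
B(U, D) = -57/(3 + 5/D - D/3)**2 (B(U, D) = -57/(3 + (5/D + D/(-3)))**2 = -57/(3 + (5/D + D*(-1/3)))**2 = -57/(3 + (5/D - D/3))**2 = -57/(3 + 5/D - D/3)**2)
B(-26, -10) - 206 = -513*(-10)**2/(15 - 1*(-10)**2 + 9*(-10))**2 - 206 = -513*100/(15 - 1*100 - 90)**2 - 206 = -513*100/(15 - 100 - 90)**2 - 206 = -513*100/(-175)**2 - 206 = -513*100*1/30625 - 206 = -2052/1225 - 206 = -254402/1225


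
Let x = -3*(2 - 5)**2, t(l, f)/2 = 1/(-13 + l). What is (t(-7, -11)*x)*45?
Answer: 243/2 ≈ 121.50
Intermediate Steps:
t(l, f) = 2/(-13 + l)
x = -27 (x = -3*(-3)**2 = -3*9 = -27)
(t(-7, -11)*x)*45 = ((2/(-13 - 7))*(-27))*45 = ((2/(-20))*(-27))*45 = ((2*(-1/20))*(-27))*45 = -1/10*(-27)*45 = (27/10)*45 = 243/2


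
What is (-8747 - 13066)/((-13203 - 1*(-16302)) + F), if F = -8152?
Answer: 21813/5053 ≈ 4.3168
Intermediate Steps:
(-8747 - 13066)/((-13203 - 1*(-16302)) + F) = (-8747 - 13066)/((-13203 - 1*(-16302)) - 8152) = -21813/((-13203 + 16302) - 8152) = -21813/(3099 - 8152) = -21813/(-5053) = -21813*(-1/5053) = 21813/5053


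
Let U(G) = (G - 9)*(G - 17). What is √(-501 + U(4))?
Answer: 2*I*√109 ≈ 20.881*I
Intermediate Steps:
U(G) = (-17 + G)*(-9 + G) (U(G) = (-9 + G)*(-17 + G) = (-17 + G)*(-9 + G))
√(-501 + U(4)) = √(-501 + (153 + 4² - 26*4)) = √(-501 + (153 + 16 - 104)) = √(-501 + 65) = √(-436) = 2*I*√109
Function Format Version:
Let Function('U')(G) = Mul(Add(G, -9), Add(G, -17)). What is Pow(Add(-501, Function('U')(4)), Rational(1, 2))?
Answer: Mul(2, I, Pow(109, Rational(1, 2))) ≈ Mul(20.881, I)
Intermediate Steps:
Function('U')(G) = Mul(Add(-17, G), Add(-9, G)) (Function('U')(G) = Mul(Add(-9, G), Add(-17, G)) = Mul(Add(-17, G), Add(-9, G)))
Pow(Add(-501, Function('U')(4)), Rational(1, 2)) = Pow(Add(-501, Add(153, Pow(4, 2), Mul(-26, 4))), Rational(1, 2)) = Pow(Add(-501, Add(153, 16, -104)), Rational(1, 2)) = Pow(Add(-501, 65), Rational(1, 2)) = Pow(-436, Rational(1, 2)) = Mul(2, I, Pow(109, Rational(1, 2)))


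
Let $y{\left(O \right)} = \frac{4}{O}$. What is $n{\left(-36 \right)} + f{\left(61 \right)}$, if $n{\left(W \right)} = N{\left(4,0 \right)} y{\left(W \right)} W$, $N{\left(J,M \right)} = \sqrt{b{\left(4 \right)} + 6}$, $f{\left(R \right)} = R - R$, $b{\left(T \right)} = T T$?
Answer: $4 \sqrt{22} \approx 18.762$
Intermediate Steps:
$b{\left(T \right)} = T^{2}$
$f{\left(R \right)} = 0$
$N{\left(J,M \right)} = \sqrt{22}$ ($N{\left(J,M \right)} = \sqrt{4^{2} + 6} = \sqrt{16 + 6} = \sqrt{22}$)
$n{\left(W \right)} = 4 \sqrt{22}$ ($n{\left(W \right)} = \sqrt{22} \frac{4}{W} W = \frac{4 \sqrt{22}}{W} W = 4 \sqrt{22}$)
$n{\left(-36 \right)} + f{\left(61 \right)} = 4 \sqrt{22} + 0 = 4 \sqrt{22}$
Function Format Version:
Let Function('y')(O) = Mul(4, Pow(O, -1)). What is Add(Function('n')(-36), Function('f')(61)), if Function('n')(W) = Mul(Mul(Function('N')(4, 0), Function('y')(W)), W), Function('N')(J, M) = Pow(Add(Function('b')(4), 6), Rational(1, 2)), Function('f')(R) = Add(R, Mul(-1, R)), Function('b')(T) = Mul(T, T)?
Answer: Mul(4, Pow(22, Rational(1, 2))) ≈ 18.762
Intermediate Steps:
Function('b')(T) = Pow(T, 2)
Function('f')(R) = 0
Function('N')(J, M) = Pow(22, Rational(1, 2)) (Function('N')(J, M) = Pow(Add(Pow(4, 2), 6), Rational(1, 2)) = Pow(Add(16, 6), Rational(1, 2)) = Pow(22, Rational(1, 2)))
Function('n')(W) = Mul(4, Pow(22, Rational(1, 2))) (Function('n')(W) = Mul(Mul(Pow(22, Rational(1, 2)), Mul(4, Pow(W, -1))), W) = Mul(Mul(4, Pow(22, Rational(1, 2)), Pow(W, -1)), W) = Mul(4, Pow(22, Rational(1, 2))))
Add(Function('n')(-36), Function('f')(61)) = Add(Mul(4, Pow(22, Rational(1, 2))), 0) = Mul(4, Pow(22, Rational(1, 2)))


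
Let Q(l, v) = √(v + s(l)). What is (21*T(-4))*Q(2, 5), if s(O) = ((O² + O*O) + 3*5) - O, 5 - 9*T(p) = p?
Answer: 21*√26 ≈ 107.08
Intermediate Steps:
T(p) = 5/9 - p/9
s(O) = 15 - O + 2*O² (s(O) = ((O² + O²) + 15) - O = (2*O² + 15) - O = (15 + 2*O²) - O = 15 - O + 2*O²)
Q(l, v) = √(15 + v - l + 2*l²) (Q(l, v) = √(v + (15 - l + 2*l²)) = √(15 + v - l + 2*l²))
(21*T(-4))*Q(2, 5) = (21*(5/9 - ⅑*(-4)))*√(15 + 5 - 1*2 + 2*2²) = (21*(5/9 + 4/9))*√(15 + 5 - 2 + 2*4) = (21*1)*√(15 + 5 - 2 + 8) = 21*√26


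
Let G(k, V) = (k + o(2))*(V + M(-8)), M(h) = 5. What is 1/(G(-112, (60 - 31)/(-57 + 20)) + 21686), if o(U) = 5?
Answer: 37/785690 ≈ 4.7092e-5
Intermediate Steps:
G(k, V) = (5 + V)*(5 + k) (G(k, V) = (k + 5)*(V + 5) = (5 + k)*(5 + V) = (5 + V)*(5 + k))
1/(G(-112, (60 - 31)/(-57 + 20)) + 21686) = 1/((25 + 5*((60 - 31)/(-57 + 20)) + 5*(-112) + ((60 - 31)/(-57 + 20))*(-112)) + 21686) = 1/((25 + 5*(29/(-37)) - 560 + (29/(-37))*(-112)) + 21686) = 1/((25 + 5*(29*(-1/37)) - 560 + (29*(-1/37))*(-112)) + 21686) = 1/((25 + 5*(-29/37) - 560 - 29/37*(-112)) + 21686) = 1/((25 - 145/37 - 560 + 3248/37) + 21686) = 1/(-16692/37 + 21686) = 1/(785690/37) = 37/785690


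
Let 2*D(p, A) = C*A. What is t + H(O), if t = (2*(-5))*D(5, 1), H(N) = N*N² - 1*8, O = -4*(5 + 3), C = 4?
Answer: -32796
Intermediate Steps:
D(p, A) = 2*A (D(p, A) = (4*A)/2 = 2*A)
O = -32 (O = -4*8 = -32)
H(N) = -8 + N³ (H(N) = N³ - 8 = -8 + N³)
t = -20 (t = (2*(-5))*(2*1) = -10*2 = -20)
t + H(O) = -20 + (-8 + (-32)³) = -20 + (-8 - 32768) = -20 - 32776 = -32796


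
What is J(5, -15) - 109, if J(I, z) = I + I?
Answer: -99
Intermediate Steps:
J(I, z) = 2*I
J(5, -15) - 109 = 2*5 - 109 = 10 - 109 = -99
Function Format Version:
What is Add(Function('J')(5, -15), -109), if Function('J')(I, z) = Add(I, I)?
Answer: -99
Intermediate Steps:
Function('J')(I, z) = Mul(2, I)
Add(Function('J')(5, -15), -109) = Add(Mul(2, 5), -109) = Add(10, -109) = -99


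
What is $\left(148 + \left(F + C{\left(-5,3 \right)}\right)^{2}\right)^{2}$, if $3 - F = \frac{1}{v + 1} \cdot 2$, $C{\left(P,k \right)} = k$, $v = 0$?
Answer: $26896$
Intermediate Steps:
$F = 1$ ($F = 3 - \frac{1}{0 + 1} \cdot 2 = 3 - 1^{-1} \cdot 2 = 3 - 1 \cdot 2 = 3 - 2 = 1$)
$\left(148 + \left(F + C{\left(-5,3 \right)}\right)^{2}\right)^{2} = \left(148 + \left(1 + 3\right)^{2}\right)^{2} = \left(148 + 4^{2}\right)^{2} = \left(148 + 16\right)^{2} = 164^{2} = 26896$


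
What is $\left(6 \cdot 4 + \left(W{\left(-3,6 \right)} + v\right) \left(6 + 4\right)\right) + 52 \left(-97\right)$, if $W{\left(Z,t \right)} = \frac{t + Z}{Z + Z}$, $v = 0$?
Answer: $-5025$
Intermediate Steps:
$W{\left(Z,t \right)} = \frac{Z + t}{2 Z}$
$\left(6 \cdot 4 + \left(W{\left(-3,6 \right)} + v\right) \left(6 + 4\right)\right) + 52 \left(-97\right) = \left(6 \cdot 4 + \left(\frac{-3 + 6}{2 \left(-3\right)} + 0\right) \left(6 + 4\right)\right) + 52 \left(-97\right) = \left(24 + \left(\frac{1}{2} \left(- \frac{1}{3}\right) 3 + 0\right) 10\right) - 5044 = \left(24 + \left(- \frac{1}{2} + 0\right) 10\right) - 5044 = \left(24 - 5\right) - 5044 = 19 - 5044 = -5025$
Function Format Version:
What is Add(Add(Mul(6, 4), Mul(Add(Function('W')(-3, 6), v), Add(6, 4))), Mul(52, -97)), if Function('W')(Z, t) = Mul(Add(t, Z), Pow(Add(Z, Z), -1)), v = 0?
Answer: -5025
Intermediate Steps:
Function('W')(Z, t) = Mul(Rational(1, 2), Pow(Z, -1), Add(Z, t)) (Function('W')(Z, t) = Mul(Add(Z, t), Pow(Mul(2, Z), -1)) = Mul(Add(Z, t), Mul(Rational(1, 2), Pow(Z, -1))) = Mul(Rational(1, 2), Pow(Z, -1), Add(Z, t)))
Add(Add(Mul(6, 4), Mul(Add(Function('W')(-3, 6), v), Add(6, 4))), Mul(52, -97)) = Add(Add(Mul(6, 4), Mul(Add(Mul(Rational(1, 2), Pow(-3, -1), Add(-3, 6)), 0), Add(6, 4))), Mul(52, -97)) = Add(Add(24, Mul(Add(Mul(Rational(1, 2), Rational(-1, 3), 3), 0), 10)), -5044) = Add(Add(24, Mul(Add(Rational(-1, 2), 0), 10)), -5044) = Add(Add(24, Mul(Rational(-1, 2), 10)), -5044) = Add(Add(24, -5), -5044) = Add(19, -5044) = -5025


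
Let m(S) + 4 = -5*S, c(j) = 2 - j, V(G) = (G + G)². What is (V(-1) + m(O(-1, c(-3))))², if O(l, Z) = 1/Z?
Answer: 1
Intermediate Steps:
V(G) = 4*G² (V(G) = (2*G)² = 4*G²)
O(l, Z) = 1/Z
m(S) = -4 - 5*S
(V(-1) + m(O(-1, c(-3))))² = (4*(-1)² + (-4 - 5/(2 - 1*(-3))))² = (4*1 + (-4 - 5/(2 + 3)))² = (4 + (-4 - 5/5))² = (4 + (-4 - 5*⅕))² = (4 + (-4 - 1))² = (4 - 5)² = (-1)² = 1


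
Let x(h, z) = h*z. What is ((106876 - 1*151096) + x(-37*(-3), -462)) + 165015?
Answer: 69513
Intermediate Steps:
((106876 - 1*151096) + x(-37*(-3), -462)) + 165015 = ((106876 - 1*151096) - 37*(-3)*(-462)) + 165015 = ((106876 - 151096) + 111*(-462)) + 165015 = (-44220 - 51282) + 165015 = -95502 + 165015 = 69513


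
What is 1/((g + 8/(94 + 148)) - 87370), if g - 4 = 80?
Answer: -121/10561602 ≈ -1.1457e-5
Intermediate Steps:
g = 84 (g = 4 + 80 = 84)
1/((g + 8/(94 + 148)) - 87370) = 1/((84 + 8/(94 + 148)) - 87370) = 1/((84 + 8/242) - 87370) = 1/((84 + (1/242)*8) - 87370) = 1/((84 + 4/121) - 87370) = 1/(10168/121 - 87370) = 1/(-10561602/121) = -121/10561602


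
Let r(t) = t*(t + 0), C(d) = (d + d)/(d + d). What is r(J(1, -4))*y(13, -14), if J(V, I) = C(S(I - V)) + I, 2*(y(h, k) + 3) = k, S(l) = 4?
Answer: -90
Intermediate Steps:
y(h, k) = -3 + k/2
C(d) = 1 (C(d) = (2*d)/((2*d)) = (2*d)*(1/(2*d)) = 1)
J(V, I) = 1 + I
r(t) = t² (r(t) = t*t = t²)
r(J(1, -4))*y(13, -14) = (1 - 4)²*(-3 + (½)*(-14)) = (-3)²*(-3 - 7) = 9*(-10) = -90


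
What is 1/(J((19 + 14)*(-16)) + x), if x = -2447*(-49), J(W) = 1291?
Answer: 1/121194 ≈ 8.2512e-6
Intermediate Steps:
x = 119903
1/(J((19 + 14)*(-16)) + x) = 1/(1291 + 119903) = 1/121194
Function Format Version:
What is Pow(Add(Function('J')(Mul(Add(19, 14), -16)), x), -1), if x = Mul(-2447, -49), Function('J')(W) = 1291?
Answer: Rational(1, 121194) ≈ 8.2512e-6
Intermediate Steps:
x = 119903
Pow(Add(Function('J')(Mul(Add(19, 14), -16)), x), -1) = Pow(Add(1291, 119903), -1) = Pow(121194, -1) = Rational(1, 121194)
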